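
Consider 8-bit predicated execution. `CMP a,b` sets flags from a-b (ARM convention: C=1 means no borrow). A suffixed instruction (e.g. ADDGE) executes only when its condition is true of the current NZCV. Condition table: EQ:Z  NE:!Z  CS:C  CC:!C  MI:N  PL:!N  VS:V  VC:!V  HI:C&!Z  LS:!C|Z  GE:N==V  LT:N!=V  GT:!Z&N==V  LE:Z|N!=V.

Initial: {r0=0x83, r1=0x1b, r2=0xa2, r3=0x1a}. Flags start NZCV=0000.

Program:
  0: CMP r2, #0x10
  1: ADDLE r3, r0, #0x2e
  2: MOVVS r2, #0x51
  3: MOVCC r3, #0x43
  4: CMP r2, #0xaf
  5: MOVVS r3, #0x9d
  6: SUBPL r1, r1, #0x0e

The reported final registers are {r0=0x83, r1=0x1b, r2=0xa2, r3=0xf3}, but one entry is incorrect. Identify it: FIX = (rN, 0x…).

[0] flags=1010 → (cmp)
[1] flags=1010 LE?T → r3=0xb1
[2] flags=1010 VS?F → skip
[3] flags=1010 CC?F → skip
[4] flags=1000 → (cmp)
[5] flags=1000 VS?F → skip
[6] flags=1000 PL?F → skip

FIX = (r3, 0xb1)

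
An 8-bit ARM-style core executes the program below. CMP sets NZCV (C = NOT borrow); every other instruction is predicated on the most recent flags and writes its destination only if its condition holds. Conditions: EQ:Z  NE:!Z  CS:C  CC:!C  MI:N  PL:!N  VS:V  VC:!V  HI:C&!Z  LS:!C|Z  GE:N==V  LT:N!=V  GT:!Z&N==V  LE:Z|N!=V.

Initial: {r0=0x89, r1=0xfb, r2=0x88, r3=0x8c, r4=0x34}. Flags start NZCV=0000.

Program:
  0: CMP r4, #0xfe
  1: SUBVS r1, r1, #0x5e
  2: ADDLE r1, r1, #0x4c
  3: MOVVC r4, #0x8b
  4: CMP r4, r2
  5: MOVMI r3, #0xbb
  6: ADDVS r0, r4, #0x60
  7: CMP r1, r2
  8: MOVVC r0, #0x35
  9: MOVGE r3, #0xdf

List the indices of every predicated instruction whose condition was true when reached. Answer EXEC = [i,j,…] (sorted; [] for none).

EXEC = [3,8,9]

0: ✓ CMP  NZCV=0000
1: · SUBVS
2: · ADDLE
3: ✓ MOVVC  r4←0x8b
4: ✓ CMP  NZCV=0010
5: · MOVMI
6: · ADDVS
7: ✓ CMP  NZCV=0010
8: ✓ MOVVC  r0←0x35
9: ✓ MOVGE  r3←0xdf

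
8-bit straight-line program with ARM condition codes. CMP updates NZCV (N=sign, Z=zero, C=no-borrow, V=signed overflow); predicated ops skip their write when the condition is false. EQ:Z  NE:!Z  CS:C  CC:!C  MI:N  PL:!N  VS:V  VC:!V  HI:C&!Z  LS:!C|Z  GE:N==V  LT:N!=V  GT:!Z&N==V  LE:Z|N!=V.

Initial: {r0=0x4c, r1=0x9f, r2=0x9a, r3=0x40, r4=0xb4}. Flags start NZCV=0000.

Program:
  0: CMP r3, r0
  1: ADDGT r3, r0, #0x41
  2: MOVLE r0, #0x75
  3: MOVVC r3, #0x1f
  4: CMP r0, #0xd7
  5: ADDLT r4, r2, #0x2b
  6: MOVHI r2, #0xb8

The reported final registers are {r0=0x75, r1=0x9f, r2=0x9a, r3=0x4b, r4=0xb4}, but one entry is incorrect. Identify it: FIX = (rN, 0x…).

0: ✓ CMP  NZCV=1000
1: · ADDGT
2: ✓ MOVLE  r0←0x75
3: ✓ MOVVC  r3←0x1f
4: ✓ CMP  NZCV=1001
5: · ADDLT
6: · MOVHI

FIX = (r3, 0x1f)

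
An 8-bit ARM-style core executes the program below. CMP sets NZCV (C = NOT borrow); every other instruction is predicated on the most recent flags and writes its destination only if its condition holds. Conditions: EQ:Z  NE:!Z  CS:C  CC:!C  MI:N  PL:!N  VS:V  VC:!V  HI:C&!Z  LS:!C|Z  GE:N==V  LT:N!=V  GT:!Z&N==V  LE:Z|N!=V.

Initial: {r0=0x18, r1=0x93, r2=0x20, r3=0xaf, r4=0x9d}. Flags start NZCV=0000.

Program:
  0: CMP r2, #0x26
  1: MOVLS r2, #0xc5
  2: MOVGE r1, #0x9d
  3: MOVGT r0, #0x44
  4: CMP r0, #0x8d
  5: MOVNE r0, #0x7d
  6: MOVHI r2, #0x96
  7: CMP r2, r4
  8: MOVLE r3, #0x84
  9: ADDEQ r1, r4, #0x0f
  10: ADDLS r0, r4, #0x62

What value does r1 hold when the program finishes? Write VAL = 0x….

[0] flags=1000 → (cmp)
[1] flags=1000 LS?T → r2=0xc5
[2] flags=1000 GE?F → skip
[3] flags=1000 GT?F → skip
[4] flags=1001 → (cmp)
[5] flags=1001 NE?T → r0=0x7d
[6] flags=1001 HI?F → skip
[7] flags=0010 → (cmp)
[8] flags=0010 LE?F → skip
[9] flags=0010 EQ?F → skip
[10] flags=0010 LS?F → skip

VAL = 0x93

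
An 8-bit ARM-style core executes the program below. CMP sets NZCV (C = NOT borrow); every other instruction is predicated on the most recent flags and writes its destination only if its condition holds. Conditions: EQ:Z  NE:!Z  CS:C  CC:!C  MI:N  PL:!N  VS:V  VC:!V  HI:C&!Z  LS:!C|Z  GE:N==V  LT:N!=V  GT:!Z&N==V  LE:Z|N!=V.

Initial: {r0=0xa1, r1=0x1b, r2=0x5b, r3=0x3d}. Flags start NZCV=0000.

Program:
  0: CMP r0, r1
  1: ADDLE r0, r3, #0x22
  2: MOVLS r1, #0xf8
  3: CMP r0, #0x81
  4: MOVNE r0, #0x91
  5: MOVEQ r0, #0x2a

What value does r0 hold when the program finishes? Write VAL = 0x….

VAL = 0x91

[0] flags=1010 → (cmp)
[1] flags=1010 LE?T → r0=0x5f
[2] flags=1010 LS?F → skip
[3] flags=1001 → (cmp)
[4] flags=1001 NE?T → r0=0x91
[5] flags=1001 EQ?F → skip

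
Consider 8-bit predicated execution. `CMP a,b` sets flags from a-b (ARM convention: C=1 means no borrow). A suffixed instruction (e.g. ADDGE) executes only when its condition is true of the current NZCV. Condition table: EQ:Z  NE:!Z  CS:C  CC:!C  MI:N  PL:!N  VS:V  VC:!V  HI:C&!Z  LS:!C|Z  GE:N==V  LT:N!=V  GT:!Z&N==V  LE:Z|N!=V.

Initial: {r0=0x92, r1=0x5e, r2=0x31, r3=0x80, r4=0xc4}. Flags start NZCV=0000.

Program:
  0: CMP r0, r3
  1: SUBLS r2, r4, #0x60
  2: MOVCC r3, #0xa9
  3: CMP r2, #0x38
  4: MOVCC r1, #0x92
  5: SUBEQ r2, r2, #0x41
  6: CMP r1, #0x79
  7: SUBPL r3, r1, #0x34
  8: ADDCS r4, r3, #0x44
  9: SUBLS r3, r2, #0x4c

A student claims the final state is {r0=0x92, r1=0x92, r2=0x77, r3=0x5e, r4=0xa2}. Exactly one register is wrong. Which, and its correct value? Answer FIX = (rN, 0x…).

FIX = (r2, 0x31)

[0] flags=0010 → (cmp)
[1] flags=0010 LS?F → skip
[2] flags=0010 CC?F → skip
[3] flags=1000 → (cmp)
[4] flags=1000 CC?T → r1=0x92
[5] flags=1000 EQ?F → skip
[6] flags=0011 → (cmp)
[7] flags=0011 PL?T → r3=0x5e
[8] flags=0011 CS?T → r4=0xa2
[9] flags=0011 LS?F → skip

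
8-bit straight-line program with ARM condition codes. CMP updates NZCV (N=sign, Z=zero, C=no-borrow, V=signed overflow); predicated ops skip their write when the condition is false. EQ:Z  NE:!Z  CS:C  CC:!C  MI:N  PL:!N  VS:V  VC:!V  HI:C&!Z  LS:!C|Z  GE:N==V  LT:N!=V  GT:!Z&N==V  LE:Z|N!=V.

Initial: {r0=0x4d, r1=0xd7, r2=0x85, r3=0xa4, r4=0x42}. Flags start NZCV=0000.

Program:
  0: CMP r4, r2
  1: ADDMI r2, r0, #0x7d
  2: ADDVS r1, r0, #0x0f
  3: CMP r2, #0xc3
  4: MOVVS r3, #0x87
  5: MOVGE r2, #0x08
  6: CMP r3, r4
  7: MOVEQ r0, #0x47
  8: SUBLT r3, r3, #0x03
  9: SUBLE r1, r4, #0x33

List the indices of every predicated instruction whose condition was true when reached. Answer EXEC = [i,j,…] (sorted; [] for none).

0: ✓ CMP  NZCV=1001
1: ✓ ADDMI  r2←0xca
2: ✓ ADDVS  r1←0x5c
3: ✓ CMP  NZCV=0010
4: · MOVVS
5: ✓ MOVGE  r2←0x08
6: ✓ CMP  NZCV=0011
7: · MOVEQ
8: ✓ SUBLT  r3←0xa1
9: ✓ SUBLE  r1←0x0f

EXEC = [1,2,5,8,9]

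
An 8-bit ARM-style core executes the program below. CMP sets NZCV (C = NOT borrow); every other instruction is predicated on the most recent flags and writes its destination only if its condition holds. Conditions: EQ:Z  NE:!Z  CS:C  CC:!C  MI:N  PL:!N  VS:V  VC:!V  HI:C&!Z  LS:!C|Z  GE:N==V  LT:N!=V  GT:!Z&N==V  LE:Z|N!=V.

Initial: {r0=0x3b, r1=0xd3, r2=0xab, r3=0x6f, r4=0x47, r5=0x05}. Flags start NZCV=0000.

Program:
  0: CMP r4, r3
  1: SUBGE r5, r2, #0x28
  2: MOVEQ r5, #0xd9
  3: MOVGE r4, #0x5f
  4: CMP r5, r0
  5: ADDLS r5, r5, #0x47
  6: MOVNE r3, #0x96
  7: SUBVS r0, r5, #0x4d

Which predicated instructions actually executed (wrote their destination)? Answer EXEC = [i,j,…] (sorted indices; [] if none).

[0] flags=1000 → (cmp)
[1] flags=1000 GE?F → skip
[2] flags=1000 EQ?F → skip
[3] flags=1000 GE?F → skip
[4] flags=1000 → (cmp)
[5] flags=1000 LS?T → r5=0x4c
[6] flags=1000 NE?T → r3=0x96
[7] flags=1000 VS?F → skip

EXEC = [5,6]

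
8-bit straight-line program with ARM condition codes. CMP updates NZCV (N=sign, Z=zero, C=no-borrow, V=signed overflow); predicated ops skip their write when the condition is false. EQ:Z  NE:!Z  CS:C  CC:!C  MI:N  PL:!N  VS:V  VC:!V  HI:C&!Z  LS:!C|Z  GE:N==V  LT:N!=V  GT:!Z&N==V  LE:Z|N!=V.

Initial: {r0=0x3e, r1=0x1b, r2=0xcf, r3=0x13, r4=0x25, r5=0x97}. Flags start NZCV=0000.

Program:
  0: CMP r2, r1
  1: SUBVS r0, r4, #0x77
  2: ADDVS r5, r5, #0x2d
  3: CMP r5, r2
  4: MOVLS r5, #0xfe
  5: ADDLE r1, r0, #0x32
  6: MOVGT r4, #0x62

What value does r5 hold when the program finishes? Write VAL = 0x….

[0] flags=1010 → (cmp)
[1] flags=1010 VS?F → skip
[2] flags=1010 VS?F → skip
[3] flags=1000 → (cmp)
[4] flags=1000 LS?T → r5=0xfe
[5] flags=1000 LE?T → r1=0x70
[6] flags=1000 GT?F → skip

VAL = 0xfe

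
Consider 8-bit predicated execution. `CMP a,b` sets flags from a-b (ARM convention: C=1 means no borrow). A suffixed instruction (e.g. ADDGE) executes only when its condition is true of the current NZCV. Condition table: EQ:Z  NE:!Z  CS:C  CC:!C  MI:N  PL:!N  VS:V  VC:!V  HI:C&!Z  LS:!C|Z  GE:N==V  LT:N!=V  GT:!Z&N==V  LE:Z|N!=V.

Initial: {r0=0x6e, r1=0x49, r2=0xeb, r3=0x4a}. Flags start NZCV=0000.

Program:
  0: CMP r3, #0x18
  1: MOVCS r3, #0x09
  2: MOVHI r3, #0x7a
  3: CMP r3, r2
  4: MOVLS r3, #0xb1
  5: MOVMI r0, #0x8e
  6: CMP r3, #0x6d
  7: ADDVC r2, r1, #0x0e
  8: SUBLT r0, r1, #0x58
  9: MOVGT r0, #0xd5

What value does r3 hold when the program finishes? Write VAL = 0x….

0: ✓ CMP  NZCV=0010
1: ✓ MOVCS  r3←0x09
2: ✓ MOVHI  r3←0x7a
3: ✓ CMP  NZCV=1001
4: ✓ MOVLS  r3←0xb1
5: ✓ MOVMI  r0←0x8e
6: ✓ CMP  NZCV=0011
7: · ADDVC
8: ✓ SUBLT  r0←0xf1
9: · MOVGT

VAL = 0xb1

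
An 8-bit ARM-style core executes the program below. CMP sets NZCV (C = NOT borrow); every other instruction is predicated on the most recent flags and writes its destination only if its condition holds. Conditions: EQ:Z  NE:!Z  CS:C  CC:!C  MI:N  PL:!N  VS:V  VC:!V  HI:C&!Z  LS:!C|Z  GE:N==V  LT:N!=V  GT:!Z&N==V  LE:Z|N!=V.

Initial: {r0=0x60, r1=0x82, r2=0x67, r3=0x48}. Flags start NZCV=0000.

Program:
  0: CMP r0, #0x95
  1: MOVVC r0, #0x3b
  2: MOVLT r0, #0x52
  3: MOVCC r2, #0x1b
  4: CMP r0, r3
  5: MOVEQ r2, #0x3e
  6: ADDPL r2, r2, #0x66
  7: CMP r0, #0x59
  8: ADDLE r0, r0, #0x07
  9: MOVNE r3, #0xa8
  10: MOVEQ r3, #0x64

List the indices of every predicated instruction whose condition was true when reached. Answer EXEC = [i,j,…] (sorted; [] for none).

EXEC = [3,6,9]

0: ✓ CMP  NZCV=1001
1: · MOVVC
2: · MOVLT
3: ✓ MOVCC  r2←0x1b
4: ✓ CMP  NZCV=0010
5: · MOVEQ
6: ✓ ADDPL  r2←0x81
7: ✓ CMP  NZCV=0010
8: · ADDLE
9: ✓ MOVNE  r3←0xa8
10: · MOVEQ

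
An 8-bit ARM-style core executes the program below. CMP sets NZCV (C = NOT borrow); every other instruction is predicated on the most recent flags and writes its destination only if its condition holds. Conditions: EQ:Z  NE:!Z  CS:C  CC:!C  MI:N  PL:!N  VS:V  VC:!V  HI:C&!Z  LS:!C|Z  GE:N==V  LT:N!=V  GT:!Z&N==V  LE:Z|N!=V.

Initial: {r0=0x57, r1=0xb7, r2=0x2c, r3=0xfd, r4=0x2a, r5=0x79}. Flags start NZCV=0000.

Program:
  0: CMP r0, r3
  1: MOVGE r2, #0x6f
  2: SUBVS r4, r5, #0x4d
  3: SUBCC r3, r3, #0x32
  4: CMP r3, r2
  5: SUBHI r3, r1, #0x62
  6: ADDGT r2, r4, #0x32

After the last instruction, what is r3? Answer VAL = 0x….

VAL = 0x55

0: ✓ CMP  NZCV=0000
1: ✓ MOVGE  r2←0x6f
2: · SUBVS
3: ✓ SUBCC  r3←0xcb
4: ✓ CMP  NZCV=0011
5: ✓ SUBHI  r3←0x55
6: · ADDGT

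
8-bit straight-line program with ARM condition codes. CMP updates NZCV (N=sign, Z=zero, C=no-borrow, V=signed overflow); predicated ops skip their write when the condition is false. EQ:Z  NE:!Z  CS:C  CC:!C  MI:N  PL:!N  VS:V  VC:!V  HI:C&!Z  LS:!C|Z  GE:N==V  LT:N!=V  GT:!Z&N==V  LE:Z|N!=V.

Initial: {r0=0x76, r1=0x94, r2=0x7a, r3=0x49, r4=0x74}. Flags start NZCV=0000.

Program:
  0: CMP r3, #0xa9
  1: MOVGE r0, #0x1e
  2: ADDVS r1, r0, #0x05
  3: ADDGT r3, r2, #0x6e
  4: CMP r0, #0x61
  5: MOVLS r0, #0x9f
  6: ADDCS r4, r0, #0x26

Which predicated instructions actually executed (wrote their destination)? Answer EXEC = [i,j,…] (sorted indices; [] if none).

[0] flags=1001 → (cmp)
[1] flags=1001 GE?T → r0=0x1e
[2] flags=1001 VS?T → r1=0x23
[3] flags=1001 GT?T → r3=0xe8
[4] flags=1000 → (cmp)
[5] flags=1000 LS?T → r0=0x9f
[6] flags=1000 CS?F → skip

EXEC = [1,2,3,5]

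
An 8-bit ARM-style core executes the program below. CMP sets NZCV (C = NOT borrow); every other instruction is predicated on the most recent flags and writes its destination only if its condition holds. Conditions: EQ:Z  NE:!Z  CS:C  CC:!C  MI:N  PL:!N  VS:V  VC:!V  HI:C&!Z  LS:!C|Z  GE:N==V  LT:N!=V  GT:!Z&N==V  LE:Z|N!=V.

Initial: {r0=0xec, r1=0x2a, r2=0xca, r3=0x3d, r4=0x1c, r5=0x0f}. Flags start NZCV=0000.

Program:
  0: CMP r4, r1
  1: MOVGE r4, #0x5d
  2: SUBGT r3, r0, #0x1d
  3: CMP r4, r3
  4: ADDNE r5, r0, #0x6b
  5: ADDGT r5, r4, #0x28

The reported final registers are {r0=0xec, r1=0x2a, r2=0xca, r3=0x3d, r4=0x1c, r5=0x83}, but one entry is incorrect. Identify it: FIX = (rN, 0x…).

FIX = (r5, 0x57)

0: ✓ CMP  NZCV=1000
1: · MOVGE
2: · SUBGT
3: ✓ CMP  NZCV=1000
4: ✓ ADDNE  r5←0x57
5: · ADDGT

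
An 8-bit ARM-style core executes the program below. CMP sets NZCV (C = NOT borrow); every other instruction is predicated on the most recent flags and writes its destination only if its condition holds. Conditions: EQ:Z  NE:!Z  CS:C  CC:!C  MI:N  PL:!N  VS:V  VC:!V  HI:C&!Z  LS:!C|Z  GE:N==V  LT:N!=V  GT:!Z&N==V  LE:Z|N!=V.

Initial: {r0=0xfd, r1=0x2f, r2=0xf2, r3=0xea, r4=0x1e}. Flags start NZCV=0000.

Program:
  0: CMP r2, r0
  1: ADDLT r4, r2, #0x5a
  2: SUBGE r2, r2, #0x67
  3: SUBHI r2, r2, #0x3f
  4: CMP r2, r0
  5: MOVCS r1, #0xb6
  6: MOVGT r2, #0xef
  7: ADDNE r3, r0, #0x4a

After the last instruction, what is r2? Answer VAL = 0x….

[0] flags=1000 → (cmp)
[1] flags=1000 LT?T → r4=0x4c
[2] flags=1000 GE?F → skip
[3] flags=1000 HI?F → skip
[4] flags=1000 → (cmp)
[5] flags=1000 CS?F → skip
[6] flags=1000 GT?F → skip
[7] flags=1000 NE?T → r3=0x47

VAL = 0xf2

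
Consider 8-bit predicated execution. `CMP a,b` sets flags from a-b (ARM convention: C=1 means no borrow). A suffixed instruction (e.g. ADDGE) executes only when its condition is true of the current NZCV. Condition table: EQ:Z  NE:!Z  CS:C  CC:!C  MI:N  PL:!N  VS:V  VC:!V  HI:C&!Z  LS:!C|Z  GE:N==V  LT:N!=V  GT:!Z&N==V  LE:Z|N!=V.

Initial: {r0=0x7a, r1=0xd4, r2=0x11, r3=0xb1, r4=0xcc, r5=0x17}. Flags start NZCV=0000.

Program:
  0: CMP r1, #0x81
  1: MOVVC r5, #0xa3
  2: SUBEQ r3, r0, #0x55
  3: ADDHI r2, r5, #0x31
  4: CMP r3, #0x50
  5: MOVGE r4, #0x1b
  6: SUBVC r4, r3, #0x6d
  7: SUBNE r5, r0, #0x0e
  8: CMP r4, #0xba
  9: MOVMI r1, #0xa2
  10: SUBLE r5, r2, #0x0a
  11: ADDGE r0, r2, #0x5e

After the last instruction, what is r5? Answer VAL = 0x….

VAL = 0x6c

0: ✓ CMP  NZCV=0010
1: ✓ MOVVC  r5←0xa3
2: · SUBEQ
3: ✓ ADDHI  r2←0xd4
4: ✓ CMP  NZCV=0011
5: · MOVGE
6: · SUBVC
7: ✓ SUBNE  r5←0x6c
8: ✓ CMP  NZCV=0010
9: · MOVMI
10: · SUBLE
11: ✓ ADDGE  r0←0x32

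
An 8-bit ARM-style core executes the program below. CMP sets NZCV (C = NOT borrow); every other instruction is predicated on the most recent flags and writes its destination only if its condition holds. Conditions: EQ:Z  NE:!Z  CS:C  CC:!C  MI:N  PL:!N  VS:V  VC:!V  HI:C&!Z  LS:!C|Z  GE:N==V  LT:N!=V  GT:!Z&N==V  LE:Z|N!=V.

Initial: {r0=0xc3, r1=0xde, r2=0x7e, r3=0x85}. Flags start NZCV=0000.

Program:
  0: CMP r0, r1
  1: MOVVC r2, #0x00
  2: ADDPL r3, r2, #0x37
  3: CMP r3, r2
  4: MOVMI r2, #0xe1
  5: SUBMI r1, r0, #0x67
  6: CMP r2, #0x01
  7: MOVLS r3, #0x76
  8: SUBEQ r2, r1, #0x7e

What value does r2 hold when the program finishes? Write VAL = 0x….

VAL = 0xe1

[0] flags=1000 → (cmp)
[1] flags=1000 VC?T → r2=0x00
[2] flags=1000 PL?F → skip
[3] flags=1010 → (cmp)
[4] flags=1010 MI?T → r2=0xe1
[5] flags=1010 MI?T → r1=0x5c
[6] flags=1010 → (cmp)
[7] flags=1010 LS?F → skip
[8] flags=1010 EQ?F → skip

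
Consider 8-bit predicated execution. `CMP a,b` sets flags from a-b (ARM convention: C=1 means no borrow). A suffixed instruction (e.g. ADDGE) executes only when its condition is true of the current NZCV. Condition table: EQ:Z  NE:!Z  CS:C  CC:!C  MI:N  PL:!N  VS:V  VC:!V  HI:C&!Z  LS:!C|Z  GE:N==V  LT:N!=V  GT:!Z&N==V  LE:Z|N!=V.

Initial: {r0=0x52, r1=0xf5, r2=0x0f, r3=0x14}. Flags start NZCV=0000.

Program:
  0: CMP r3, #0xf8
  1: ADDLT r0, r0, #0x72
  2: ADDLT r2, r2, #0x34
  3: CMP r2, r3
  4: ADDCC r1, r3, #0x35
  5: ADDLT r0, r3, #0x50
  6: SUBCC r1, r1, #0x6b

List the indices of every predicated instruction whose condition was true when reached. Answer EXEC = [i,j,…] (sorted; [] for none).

EXEC = [4,5,6]

0: ✓ CMP  NZCV=0000
1: · ADDLT
2: · ADDLT
3: ✓ CMP  NZCV=1000
4: ✓ ADDCC  r1←0x49
5: ✓ ADDLT  r0←0x64
6: ✓ SUBCC  r1←0xde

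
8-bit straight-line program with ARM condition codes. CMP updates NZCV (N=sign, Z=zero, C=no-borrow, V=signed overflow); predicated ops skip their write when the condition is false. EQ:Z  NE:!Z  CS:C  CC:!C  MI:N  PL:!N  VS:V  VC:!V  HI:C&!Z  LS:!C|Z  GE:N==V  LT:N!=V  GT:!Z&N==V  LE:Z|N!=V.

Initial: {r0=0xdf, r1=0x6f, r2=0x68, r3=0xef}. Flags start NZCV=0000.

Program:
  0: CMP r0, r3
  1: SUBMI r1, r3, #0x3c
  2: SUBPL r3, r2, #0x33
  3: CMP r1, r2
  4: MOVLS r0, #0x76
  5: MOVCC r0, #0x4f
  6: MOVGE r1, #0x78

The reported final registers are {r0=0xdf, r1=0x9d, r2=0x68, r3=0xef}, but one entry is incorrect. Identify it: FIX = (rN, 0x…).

FIX = (r1, 0xb3)

[0] flags=1000 → (cmp)
[1] flags=1000 MI?T → r1=0xb3
[2] flags=1000 PL?F → skip
[3] flags=0011 → (cmp)
[4] flags=0011 LS?F → skip
[5] flags=0011 CC?F → skip
[6] flags=0011 GE?F → skip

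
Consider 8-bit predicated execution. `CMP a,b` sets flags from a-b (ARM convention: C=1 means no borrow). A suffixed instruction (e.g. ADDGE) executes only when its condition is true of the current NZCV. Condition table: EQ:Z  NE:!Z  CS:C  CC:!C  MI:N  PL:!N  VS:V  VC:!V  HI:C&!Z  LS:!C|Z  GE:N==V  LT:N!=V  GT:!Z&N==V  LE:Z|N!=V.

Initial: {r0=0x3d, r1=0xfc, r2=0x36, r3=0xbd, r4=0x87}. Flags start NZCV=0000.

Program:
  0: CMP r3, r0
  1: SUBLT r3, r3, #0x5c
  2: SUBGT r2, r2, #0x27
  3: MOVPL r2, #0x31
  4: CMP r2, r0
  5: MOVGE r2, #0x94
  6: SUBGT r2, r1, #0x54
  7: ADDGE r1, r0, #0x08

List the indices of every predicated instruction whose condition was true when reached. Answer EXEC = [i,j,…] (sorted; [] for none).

EXEC = [1]

0: ✓ CMP  NZCV=1010
1: ✓ SUBLT  r3←0x61
2: · SUBGT
3: · MOVPL
4: ✓ CMP  NZCV=1000
5: · MOVGE
6: · SUBGT
7: · ADDGE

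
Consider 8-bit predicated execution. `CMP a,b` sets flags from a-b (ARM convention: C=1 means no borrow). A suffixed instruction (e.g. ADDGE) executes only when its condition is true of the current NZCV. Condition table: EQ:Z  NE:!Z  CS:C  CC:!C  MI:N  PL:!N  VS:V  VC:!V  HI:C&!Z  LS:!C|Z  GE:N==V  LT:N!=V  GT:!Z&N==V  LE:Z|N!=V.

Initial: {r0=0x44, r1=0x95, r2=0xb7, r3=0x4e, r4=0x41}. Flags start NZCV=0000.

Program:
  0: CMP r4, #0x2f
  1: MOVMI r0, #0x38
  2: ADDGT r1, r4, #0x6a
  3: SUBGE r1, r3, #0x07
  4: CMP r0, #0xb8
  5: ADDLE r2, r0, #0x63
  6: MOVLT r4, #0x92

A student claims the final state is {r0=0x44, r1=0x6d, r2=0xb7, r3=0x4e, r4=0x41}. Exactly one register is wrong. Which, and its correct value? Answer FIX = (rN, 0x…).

FIX = (r1, 0x47)

0: ✓ CMP  NZCV=0010
1: · MOVMI
2: ✓ ADDGT  r1←0xab
3: ✓ SUBGE  r1←0x47
4: ✓ CMP  NZCV=1001
5: · ADDLE
6: · MOVLT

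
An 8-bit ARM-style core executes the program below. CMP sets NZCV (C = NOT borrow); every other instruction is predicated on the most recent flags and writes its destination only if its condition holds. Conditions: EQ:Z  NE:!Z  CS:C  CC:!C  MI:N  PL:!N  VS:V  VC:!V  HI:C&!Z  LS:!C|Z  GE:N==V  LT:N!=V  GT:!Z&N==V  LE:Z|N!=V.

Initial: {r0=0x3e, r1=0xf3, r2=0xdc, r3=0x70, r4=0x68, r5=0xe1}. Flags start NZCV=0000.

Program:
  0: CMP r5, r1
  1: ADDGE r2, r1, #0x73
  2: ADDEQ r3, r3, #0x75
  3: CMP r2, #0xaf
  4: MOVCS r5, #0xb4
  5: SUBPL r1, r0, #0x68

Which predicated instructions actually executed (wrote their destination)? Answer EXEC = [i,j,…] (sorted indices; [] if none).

0: ✓ CMP  NZCV=1000
1: · ADDGE
2: · ADDEQ
3: ✓ CMP  NZCV=0010
4: ✓ MOVCS  r5←0xb4
5: ✓ SUBPL  r1←0xd6

EXEC = [4,5]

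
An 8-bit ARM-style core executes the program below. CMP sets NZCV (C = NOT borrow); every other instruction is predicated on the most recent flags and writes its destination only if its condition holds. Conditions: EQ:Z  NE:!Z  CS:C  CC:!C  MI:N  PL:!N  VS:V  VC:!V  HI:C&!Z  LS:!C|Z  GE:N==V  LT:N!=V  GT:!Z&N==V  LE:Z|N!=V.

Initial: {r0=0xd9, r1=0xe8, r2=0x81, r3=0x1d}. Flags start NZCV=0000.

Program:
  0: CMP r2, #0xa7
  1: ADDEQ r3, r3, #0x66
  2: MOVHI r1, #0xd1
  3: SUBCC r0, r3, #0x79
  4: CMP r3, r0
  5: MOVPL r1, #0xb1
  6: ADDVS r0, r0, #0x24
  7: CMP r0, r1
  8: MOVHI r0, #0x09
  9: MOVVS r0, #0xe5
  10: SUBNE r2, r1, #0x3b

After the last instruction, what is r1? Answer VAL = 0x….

0: ✓ CMP  NZCV=1000
1: · ADDEQ
2: · MOVHI
3: ✓ SUBCC  r0←0xa4
4: ✓ CMP  NZCV=0000
5: ✓ MOVPL  r1←0xb1
6: · ADDVS
7: ✓ CMP  NZCV=1000
8: · MOVHI
9: · MOVVS
10: ✓ SUBNE  r2←0x76

VAL = 0xb1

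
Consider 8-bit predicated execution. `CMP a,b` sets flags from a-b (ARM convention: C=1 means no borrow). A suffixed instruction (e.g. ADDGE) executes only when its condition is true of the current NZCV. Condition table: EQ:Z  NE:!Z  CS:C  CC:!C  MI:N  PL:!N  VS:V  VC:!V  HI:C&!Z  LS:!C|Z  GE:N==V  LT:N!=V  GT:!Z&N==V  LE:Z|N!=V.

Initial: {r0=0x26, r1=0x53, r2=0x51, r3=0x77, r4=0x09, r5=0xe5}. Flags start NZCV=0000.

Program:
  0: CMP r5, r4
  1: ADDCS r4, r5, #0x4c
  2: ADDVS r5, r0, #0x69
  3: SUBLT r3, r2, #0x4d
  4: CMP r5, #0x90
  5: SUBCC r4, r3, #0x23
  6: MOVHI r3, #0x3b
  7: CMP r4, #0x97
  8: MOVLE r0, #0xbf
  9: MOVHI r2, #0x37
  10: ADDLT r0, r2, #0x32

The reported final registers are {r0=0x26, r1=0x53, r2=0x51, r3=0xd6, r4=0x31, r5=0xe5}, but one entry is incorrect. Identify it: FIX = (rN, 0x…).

0: ✓ CMP  NZCV=1010
1: ✓ ADDCS  r4←0x31
2: · ADDVS
3: ✓ SUBLT  r3←0x04
4: ✓ CMP  NZCV=0010
5: · SUBCC
6: ✓ MOVHI  r3←0x3b
7: ✓ CMP  NZCV=1001
8: · MOVLE
9: · MOVHI
10: · ADDLT

FIX = (r3, 0x3b)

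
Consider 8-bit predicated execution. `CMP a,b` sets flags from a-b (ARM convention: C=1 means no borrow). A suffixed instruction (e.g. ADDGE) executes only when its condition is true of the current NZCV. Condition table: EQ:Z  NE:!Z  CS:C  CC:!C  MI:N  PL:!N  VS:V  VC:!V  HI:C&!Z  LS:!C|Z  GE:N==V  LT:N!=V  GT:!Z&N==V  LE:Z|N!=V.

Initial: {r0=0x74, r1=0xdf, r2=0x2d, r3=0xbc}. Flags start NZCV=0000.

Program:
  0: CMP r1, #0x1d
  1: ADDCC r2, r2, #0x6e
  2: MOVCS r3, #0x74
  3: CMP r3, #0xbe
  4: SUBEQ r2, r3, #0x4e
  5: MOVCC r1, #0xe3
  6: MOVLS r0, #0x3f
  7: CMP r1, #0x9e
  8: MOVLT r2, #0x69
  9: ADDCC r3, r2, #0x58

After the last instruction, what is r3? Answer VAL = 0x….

0: ✓ CMP  NZCV=1010
1: · ADDCC
2: ✓ MOVCS  r3←0x74
3: ✓ CMP  NZCV=1001
4: · SUBEQ
5: ✓ MOVCC  r1←0xe3
6: ✓ MOVLS  r0←0x3f
7: ✓ CMP  NZCV=0010
8: · MOVLT
9: · ADDCC

VAL = 0x74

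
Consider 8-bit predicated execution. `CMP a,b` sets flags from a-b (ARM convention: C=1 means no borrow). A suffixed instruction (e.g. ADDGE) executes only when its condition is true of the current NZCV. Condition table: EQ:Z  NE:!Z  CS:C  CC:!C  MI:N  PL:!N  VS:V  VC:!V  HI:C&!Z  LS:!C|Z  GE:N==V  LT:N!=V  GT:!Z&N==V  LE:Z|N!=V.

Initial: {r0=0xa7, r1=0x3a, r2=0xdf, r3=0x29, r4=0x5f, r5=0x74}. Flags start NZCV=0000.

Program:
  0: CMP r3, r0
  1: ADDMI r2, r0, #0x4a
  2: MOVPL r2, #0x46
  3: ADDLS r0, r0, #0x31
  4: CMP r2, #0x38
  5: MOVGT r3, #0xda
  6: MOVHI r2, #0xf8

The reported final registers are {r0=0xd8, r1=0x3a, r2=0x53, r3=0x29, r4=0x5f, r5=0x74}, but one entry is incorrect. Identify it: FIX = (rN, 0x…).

FIX = (r2, 0xf8)

[0] flags=1001 → (cmp)
[1] flags=1001 MI?T → r2=0xf1
[2] flags=1001 PL?F → skip
[3] flags=1001 LS?T → r0=0xd8
[4] flags=1010 → (cmp)
[5] flags=1010 GT?F → skip
[6] flags=1010 HI?T → r2=0xf8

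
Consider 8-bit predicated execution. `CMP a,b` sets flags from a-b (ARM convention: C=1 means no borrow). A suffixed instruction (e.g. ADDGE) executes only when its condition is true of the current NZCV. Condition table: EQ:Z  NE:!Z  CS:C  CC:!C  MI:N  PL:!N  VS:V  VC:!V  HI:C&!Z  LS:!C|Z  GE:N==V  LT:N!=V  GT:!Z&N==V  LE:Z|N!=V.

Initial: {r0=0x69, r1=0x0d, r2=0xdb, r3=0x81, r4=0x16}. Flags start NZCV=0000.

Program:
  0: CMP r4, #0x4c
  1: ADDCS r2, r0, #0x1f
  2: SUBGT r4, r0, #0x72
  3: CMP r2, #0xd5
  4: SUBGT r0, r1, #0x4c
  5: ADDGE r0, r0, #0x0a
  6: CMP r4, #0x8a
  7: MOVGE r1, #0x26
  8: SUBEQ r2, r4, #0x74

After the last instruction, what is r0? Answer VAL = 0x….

0: ✓ CMP  NZCV=1000
1: · ADDCS
2: · SUBGT
3: ✓ CMP  NZCV=0010
4: ✓ SUBGT  r0←0xc1
5: ✓ ADDGE  r0←0xcb
6: ✓ CMP  NZCV=1001
7: ✓ MOVGE  r1←0x26
8: · SUBEQ

VAL = 0xcb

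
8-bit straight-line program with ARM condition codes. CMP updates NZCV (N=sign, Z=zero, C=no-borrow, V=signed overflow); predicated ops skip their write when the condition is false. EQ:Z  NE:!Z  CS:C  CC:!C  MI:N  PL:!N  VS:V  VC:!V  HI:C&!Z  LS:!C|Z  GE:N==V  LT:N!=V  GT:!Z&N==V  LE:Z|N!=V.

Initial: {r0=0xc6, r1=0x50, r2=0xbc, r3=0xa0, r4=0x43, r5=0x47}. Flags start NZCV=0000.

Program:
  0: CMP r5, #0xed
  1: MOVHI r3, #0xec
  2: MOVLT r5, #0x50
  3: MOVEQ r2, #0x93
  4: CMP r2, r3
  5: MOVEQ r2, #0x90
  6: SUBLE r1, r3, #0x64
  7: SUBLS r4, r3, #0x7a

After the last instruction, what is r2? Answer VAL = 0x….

VAL = 0xbc

0: ✓ CMP  NZCV=0000
1: · MOVHI
2: · MOVLT
3: · MOVEQ
4: ✓ CMP  NZCV=0010
5: · MOVEQ
6: · SUBLE
7: · SUBLS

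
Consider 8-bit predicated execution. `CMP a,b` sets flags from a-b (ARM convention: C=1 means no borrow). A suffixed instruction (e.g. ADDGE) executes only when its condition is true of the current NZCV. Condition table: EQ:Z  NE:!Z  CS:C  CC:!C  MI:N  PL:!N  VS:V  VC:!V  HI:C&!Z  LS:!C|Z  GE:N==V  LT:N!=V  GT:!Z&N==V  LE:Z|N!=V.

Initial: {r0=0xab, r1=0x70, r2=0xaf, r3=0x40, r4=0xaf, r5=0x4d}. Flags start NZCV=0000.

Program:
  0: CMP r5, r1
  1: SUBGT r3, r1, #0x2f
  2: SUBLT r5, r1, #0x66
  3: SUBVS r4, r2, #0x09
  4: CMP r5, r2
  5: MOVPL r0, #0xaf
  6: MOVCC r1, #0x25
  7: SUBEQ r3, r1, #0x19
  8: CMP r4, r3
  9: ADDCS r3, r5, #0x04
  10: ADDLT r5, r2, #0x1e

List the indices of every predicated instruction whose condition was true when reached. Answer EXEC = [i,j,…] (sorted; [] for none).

0: ✓ CMP  NZCV=1000
1: · SUBGT
2: ✓ SUBLT  r5←0x0a
3: · SUBVS
4: ✓ CMP  NZCV=0000
5: ✓ MOVPL  r0←0xaf
6: ✓ MOVCC  r1←0x25
7: · SUBEQ
8: ✓ CMP  NZCV=0011
9: ✓ ADDCS  r3←0x0e
10: ✓ ADDLT  r5←0xcd

EXEC = [2,5,6,9,10]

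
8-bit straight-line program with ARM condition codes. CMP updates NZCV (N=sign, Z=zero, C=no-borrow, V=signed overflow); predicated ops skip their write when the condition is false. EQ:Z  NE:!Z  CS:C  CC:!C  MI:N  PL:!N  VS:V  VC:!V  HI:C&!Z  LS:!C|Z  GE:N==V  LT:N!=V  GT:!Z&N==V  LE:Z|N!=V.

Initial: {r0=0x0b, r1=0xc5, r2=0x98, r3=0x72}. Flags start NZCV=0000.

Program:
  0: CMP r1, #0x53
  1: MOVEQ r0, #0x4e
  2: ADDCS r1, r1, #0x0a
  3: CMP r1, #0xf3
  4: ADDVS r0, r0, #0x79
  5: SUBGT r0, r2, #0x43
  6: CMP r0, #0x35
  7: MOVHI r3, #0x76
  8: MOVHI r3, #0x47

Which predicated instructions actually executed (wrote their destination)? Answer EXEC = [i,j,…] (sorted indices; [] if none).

0: ✓ CMP  NZCV=0011
1: · MOVEQ
2: ✓ ADDCS  r1←0xcf
3: ✓ CMP  NZCV=1000
4: · ADDVS
5: · SUBGT
6: ✓ CMP  NZCV=1000
7: · MOVHI
8: · MOVHI

EXEC = [2]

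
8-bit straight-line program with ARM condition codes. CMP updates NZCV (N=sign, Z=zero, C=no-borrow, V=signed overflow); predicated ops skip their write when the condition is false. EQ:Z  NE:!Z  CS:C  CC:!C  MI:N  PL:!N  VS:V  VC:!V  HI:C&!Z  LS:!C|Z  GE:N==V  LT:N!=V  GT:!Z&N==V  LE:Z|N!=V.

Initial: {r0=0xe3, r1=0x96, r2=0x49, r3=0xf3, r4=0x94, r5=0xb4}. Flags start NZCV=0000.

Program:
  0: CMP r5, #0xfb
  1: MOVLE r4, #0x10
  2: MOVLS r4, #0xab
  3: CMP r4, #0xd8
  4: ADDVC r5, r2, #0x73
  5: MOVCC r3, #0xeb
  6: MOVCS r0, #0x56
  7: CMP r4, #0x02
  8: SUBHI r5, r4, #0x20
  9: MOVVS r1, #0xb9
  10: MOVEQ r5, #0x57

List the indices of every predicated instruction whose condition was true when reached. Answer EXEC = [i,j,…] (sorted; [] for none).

0: ✓ CMP  NZCV=1000
1: ✓ MOVLE  r4←0x10
2: ✓ MOVLS  r4←0xab
3: ✓ CMP  NZCV=1000
4: ✓ ADDVC  r5←0xbc
5: ✓ MOVCC  r3←0xeb
6: · MOVCS
7: ✓ CMP  NZCV=1010
8: ✓ SUBHI  r5←0x8b
9: · MOVVS
10: · MOVEQ

EXEC = [1,2,4,5,8]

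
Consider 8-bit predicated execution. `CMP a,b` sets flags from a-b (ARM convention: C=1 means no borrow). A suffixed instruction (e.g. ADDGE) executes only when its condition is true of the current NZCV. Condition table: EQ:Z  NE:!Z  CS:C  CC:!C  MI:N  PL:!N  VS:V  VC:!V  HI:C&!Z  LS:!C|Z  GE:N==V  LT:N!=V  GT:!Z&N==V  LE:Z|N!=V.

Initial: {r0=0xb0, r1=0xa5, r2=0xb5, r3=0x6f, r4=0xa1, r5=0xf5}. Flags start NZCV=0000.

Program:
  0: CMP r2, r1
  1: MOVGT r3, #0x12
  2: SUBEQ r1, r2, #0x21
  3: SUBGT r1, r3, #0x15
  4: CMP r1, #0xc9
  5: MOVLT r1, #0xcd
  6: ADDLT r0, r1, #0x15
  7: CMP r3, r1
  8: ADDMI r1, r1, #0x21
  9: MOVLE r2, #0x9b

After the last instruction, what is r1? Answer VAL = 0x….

[0] flags=0010 → (cmp)
[1] flags=0010 GT?T → r3=0x12
[2] flags=0010 EQ?F → skip
[3] flags=0010 GT?T → r1=0xfd
[4] flags=0010 → (cmp)
[5] flags=0010 LT?F → skip
[6] flags=0010 LT?F → skip
[7] flags=0000 → (cmp)
[8] flags=0000 MI?F → skip
[9] flags=0000 LE?F → skip

VAL = 0xfd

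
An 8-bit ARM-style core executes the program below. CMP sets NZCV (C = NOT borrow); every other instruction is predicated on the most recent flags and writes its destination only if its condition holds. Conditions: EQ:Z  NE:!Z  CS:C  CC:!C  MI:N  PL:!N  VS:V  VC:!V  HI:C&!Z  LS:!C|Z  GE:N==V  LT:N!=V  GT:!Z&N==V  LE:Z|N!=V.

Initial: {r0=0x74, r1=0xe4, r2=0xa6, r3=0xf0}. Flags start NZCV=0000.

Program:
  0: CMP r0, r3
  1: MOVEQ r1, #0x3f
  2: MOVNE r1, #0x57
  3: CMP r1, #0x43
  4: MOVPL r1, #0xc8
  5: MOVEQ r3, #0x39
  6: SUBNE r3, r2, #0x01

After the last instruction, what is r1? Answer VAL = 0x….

[0] flags=1001 → (cmp)
[1] flags=1001 EQ?F → skip
[2] flags=1001 NE?T → r1=0x57
[3] flags=0010 → (cmp)
[4] flags=0010 PL?T → r1=0xc8
[5] flags=0010 EQ?F → skip
[6] flags=0010 NE?T → r3=0xa5

VAL = 0xc8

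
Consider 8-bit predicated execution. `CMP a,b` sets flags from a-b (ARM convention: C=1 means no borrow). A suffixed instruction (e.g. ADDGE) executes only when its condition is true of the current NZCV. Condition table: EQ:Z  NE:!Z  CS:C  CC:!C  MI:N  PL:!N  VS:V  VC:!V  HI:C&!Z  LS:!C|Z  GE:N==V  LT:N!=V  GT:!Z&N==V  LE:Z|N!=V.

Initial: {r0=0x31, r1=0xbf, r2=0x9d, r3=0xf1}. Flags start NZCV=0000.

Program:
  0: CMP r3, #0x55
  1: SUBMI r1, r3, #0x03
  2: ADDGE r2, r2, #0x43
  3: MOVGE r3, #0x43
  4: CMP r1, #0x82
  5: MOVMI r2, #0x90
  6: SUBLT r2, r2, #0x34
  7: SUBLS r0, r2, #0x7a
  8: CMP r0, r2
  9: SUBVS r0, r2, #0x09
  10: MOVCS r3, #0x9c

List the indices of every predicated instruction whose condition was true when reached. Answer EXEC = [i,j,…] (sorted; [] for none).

EXEC = [1,9]

[0] flags=1010 → (cmp)
[1] flags=1010 MI?T → r1=0xee
[2] flags=1010 GE?F → skip
[3] flags=1010 GE?F → skip
[4] flags=0010 → (cmp)
[5] flags=0010 MI?F → skip
[6] flags=0010 LT?F → skip
[7] flags=0010 LS?F → skip
[8] flags=1001 → (cmp)
[9] flags=1001 VS?T → r0=0x94
[10] flags=1001 CS?F → skip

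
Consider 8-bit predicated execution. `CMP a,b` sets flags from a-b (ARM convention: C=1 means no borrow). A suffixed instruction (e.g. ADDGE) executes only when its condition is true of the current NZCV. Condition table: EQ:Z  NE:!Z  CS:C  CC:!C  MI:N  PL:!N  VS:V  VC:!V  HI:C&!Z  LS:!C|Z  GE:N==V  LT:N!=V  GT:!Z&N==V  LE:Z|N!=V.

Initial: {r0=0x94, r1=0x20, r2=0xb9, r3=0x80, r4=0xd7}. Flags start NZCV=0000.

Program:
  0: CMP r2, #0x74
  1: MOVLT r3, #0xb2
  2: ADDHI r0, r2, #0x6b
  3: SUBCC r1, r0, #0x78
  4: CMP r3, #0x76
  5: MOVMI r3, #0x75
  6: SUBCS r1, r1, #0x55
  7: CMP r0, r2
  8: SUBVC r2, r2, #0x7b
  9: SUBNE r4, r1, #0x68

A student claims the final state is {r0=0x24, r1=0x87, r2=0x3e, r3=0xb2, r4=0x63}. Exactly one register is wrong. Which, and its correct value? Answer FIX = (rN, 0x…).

[0] flags=0011 → (cmp)
[1] flags=0011 LT?T → r3=0xb2
[2] flags=0011 HI?T → r0=0x24
[3] flags=0011 CC?F → skip
[4] flags=0011 → (cmp)
[5] flags=0011 MI?F → skip
[6] flags=0011 CS?T → r1=0xcb
[7] flags=0000 → (cmp)
[8] flags=0000 VC?T → r2=0x3e
[9] flags=0000 NE?T → r4=0x63

FIX = (r1, 0xcb)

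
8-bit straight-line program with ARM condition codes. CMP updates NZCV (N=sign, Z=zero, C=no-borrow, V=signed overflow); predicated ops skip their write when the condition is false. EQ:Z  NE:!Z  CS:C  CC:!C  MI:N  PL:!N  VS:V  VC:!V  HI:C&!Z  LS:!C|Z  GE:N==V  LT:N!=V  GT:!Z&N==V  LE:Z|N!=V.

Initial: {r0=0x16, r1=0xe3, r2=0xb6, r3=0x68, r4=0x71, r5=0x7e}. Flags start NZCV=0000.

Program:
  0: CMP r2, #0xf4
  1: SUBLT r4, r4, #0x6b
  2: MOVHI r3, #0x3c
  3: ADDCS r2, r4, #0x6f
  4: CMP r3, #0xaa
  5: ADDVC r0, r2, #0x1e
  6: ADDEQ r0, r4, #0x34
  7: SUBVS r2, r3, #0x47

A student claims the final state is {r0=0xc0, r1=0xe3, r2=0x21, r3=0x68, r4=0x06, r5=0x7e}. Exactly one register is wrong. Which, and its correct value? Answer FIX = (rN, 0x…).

FIX = (r0, 0x16)

[0] flags=1000 → (cmp)
[1] flags=1000 LT?T → r4=0x06
[2] flags=1000 HI?F → skip
[3] flags=1000 CS?F → skip
[4] flags=1001 → (cmp)
[5] flags=1001 VC?F → skip
[6] flags=1001 EQ?F → skip
[7] flags=1001 VS?T → r2=0x21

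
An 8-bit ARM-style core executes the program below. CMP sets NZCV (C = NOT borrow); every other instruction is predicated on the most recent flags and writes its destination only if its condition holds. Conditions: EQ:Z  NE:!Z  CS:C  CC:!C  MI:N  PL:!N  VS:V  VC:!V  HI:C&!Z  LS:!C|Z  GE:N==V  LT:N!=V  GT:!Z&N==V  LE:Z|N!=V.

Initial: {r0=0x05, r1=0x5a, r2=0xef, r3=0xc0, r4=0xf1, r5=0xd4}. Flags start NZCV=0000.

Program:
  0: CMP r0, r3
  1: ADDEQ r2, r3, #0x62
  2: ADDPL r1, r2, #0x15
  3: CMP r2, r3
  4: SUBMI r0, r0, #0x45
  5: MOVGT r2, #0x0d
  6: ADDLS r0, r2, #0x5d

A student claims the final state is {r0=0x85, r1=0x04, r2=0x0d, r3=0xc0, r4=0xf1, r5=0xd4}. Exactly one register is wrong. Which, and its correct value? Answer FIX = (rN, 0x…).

FIX = (r0, 0x05)

0: ✓ CMP  NZCV=0000
1: · ADDEQ
2: ✓ ADDPL  r1←0x04
3: ✓ CMP  NZCV=0010
4: · SUBMI
5: ✓ MOVGT  r2←0x0d
6: · ADDLS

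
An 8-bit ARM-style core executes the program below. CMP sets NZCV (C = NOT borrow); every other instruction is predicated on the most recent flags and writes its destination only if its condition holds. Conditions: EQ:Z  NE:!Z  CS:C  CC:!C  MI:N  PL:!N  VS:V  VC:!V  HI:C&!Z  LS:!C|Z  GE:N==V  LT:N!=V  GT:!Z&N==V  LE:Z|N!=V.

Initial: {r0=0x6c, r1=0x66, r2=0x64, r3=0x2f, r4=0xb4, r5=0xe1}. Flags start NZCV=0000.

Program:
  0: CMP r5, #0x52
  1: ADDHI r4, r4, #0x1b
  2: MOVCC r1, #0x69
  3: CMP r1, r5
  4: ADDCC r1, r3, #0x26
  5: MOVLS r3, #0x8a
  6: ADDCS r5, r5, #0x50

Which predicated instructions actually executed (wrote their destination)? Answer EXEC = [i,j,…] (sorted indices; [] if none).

0: ✓ CMP  NZCV=1010
1: ✓ ADDHI  r4←0xcf
2: · MOVCC
3: ✓ CMP  NZCV=1001
4: ✓ ADDCC  r1←0x55
5: ✓ MOVLS  r3←0x8a
6: · ADDCS

EXEC = [1,4,5]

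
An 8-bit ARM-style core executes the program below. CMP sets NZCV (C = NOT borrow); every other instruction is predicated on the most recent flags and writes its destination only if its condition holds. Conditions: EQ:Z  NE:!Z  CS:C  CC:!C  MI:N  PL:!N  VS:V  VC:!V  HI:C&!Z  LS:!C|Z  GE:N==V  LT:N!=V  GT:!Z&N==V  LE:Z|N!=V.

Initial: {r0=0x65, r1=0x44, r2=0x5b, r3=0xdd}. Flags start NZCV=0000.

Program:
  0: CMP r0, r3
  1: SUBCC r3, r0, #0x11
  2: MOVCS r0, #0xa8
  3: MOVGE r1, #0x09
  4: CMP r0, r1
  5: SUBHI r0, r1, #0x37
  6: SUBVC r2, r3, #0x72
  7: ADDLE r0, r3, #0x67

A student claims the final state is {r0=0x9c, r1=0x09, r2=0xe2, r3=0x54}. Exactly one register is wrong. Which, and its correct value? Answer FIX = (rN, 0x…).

FIX = (r0, 0xd2)

[0] flags=1001 → (cmp)
[1] flags=1001 CC?T → r3=0x54
[2] flags=1001 CS?F → skip
[3] flags=1001 GE?T → r1=0x09
[4] flags=0010 → (cmp)
[5] flags=0010 HI?T → r0=0xd2
[6] flags=0010 VC?T → r2=0xe2
[7] flags=0010 LE?F → skip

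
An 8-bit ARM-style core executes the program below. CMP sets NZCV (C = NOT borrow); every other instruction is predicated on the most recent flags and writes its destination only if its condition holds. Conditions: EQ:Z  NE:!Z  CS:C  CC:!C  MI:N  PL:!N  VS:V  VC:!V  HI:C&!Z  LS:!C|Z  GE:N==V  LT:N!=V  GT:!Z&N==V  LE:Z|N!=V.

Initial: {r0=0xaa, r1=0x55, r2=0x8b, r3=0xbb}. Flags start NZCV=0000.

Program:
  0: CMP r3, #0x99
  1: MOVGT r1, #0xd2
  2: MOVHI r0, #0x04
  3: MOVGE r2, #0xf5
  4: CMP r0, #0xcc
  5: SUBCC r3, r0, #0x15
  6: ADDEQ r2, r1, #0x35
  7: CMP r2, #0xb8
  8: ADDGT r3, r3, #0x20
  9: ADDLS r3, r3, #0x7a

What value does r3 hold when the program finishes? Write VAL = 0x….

[0] flags=0010 → (cmp)
[1] flags=0010 GT?T → r1=0xd2
[2] flags=0010 HI?T → r0=0x04
[3] flags=0010 GE?T → r2=0xf5
[4] flags=0000 → (cmp)
[5] flags=0000 CC?T → r3=0xef
[6] flags=0000 EQ?F → skip
[7] flags=0010 → (cmp)
[8] flags=0010 GT?T → r3=0x0f
[9] flags=0010 LS?F → skip

VAL = 0x0f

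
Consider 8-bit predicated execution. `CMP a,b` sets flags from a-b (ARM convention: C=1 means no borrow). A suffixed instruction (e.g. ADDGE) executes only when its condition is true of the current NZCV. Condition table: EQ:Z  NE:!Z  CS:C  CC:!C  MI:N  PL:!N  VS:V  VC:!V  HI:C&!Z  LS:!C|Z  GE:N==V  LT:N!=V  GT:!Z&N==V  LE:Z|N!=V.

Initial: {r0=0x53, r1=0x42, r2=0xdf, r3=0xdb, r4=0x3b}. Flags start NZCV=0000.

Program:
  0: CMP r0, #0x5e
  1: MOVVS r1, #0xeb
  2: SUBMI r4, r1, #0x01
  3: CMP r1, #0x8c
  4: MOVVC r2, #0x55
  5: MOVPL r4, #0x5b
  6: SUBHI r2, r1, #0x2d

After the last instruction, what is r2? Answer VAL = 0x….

VAL = 0xdf

[0] flags=1000 → (cmp)
[1] flags=1000 VS?F → skip
[2] flags=1000 MI?T → r4=0x41
[3] flags=1001 → (cmp)
[4] flags=1001 VC?F → skip
[5] flags=1001 PL?F → skip
[6] flags=1001 HI?F → skip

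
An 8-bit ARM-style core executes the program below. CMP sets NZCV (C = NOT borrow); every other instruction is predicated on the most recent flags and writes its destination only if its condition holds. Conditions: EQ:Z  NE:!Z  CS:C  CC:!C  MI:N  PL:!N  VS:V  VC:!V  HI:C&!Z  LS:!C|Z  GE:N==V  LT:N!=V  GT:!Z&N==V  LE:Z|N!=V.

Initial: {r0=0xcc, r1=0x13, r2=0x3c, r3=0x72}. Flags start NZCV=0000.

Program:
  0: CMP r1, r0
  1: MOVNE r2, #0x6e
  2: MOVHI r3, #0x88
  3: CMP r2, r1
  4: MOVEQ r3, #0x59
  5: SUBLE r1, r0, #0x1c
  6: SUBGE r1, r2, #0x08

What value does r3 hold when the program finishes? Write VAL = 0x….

0: ✓ CMP  NZCV=0000
1: ✓ MOVNE  r2←0x6e
2: · MOVHI
3: ✓ CMP  NZCV=0010
4: · MOVEQ
5: · SUBLE
6: ✓ SUBGE  r1←0x66

VAL = 0x72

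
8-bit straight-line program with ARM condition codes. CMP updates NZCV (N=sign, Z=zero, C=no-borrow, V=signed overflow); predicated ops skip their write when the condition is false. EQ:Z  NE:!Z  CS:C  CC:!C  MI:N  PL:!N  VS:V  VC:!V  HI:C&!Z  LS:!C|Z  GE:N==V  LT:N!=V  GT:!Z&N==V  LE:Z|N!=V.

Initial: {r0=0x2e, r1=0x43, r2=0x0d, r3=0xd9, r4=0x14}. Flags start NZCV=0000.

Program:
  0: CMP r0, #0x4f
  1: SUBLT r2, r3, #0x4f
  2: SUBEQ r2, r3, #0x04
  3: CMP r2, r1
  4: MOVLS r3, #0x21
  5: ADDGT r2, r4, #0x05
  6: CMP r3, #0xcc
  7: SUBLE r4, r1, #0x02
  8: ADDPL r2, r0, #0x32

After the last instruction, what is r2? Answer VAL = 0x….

[0] flags=1000 → (cmp)
[1] flags=1000 LT?T → r2=0x8a
[2] flags=1000 EQ?F → skip
[3] flags=0011 → (cmp)
[4] flags=0011 LS?F → skip
[5] flags=0011 GT?F → skip
[6] flags=0010 → (cmp)
[7] flags=0010 LE?F → skip
[8] flags=0010 PL?T → r2=0x60

VAL = 0x60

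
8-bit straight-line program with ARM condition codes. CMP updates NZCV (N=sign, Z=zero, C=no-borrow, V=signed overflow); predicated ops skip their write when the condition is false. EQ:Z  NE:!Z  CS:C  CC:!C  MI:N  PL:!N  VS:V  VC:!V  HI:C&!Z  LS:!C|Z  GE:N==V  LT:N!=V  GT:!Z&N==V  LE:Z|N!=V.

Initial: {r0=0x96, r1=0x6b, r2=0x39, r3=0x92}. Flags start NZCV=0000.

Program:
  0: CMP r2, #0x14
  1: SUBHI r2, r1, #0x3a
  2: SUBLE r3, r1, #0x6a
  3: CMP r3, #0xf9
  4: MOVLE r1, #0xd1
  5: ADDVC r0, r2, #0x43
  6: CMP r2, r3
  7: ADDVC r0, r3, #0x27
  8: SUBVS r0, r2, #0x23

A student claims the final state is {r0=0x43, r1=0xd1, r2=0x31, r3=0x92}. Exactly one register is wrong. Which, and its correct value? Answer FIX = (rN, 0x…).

0: ✓ CMP  NZCV=0010
1: ✓ SUBHI  r2←0x31
2: · SUBLE
3: ✓ CMP  NZCV=1000
4: ✓ MOVLE  r1←0xd1
5: ✓ ADDVC  r0←0x74
6: ✓ CMP  NZCV=1001
7: · ADDVC
8: ✓ SUBVS  r0←0x0e

FIX = (r0, 0x0e)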